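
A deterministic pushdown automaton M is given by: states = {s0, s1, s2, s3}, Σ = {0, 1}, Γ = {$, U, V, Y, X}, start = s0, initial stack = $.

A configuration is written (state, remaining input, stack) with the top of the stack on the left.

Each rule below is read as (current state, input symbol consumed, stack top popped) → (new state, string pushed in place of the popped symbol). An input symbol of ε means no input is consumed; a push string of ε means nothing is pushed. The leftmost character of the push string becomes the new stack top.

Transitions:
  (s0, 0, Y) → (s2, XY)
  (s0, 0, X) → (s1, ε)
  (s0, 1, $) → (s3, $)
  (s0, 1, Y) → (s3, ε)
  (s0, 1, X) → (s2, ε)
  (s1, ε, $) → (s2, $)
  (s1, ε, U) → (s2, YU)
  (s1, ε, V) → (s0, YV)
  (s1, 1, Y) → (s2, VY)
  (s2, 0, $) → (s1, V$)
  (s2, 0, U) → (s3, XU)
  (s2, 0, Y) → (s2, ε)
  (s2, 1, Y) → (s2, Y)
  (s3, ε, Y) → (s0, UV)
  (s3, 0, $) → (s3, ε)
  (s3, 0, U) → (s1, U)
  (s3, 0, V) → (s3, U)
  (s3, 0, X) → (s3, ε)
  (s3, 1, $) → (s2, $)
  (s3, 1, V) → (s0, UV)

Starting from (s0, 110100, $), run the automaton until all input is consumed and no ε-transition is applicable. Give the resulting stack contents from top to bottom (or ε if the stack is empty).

(s0, 110100, $)
  read 1, top $: go to s3, push $ → (s3, 10100, $)
  read 1, top $: go to s2, push $ → (s2, 0100, $)
  read 0, top $: go to s1, push V$ → (s1, 100, V$)
  ε-move, top V: go to s0, push YV → (s0, 100, YV$)
  read 1, top Y: go to s3, push ε → (s3, 00, V$)
  read 0, top V: go to s3, push U → (s3, 0, U$)
  read 0, top U: go to s1, push U → (s1, ε, U$)
  ε-move, top U: go to s2, push YU → (s2, ε, YU$)
All input consumed in state s2 with stack YU$.

YU$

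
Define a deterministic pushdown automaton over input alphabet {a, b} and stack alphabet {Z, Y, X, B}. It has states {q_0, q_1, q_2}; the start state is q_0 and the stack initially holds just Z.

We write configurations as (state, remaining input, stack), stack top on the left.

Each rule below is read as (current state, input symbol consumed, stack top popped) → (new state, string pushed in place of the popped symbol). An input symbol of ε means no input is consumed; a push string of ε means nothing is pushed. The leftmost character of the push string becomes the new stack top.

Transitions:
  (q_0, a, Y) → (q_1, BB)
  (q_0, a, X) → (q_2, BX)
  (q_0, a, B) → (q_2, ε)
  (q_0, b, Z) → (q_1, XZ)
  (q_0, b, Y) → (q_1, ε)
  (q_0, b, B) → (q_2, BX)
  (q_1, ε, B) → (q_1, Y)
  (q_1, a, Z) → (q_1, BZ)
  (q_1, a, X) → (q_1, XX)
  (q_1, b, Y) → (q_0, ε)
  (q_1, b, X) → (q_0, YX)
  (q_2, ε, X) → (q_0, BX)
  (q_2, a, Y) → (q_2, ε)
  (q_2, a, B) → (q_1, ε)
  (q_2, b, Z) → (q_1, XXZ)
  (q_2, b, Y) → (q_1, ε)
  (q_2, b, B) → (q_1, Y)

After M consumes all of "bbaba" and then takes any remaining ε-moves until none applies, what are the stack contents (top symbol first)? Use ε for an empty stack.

(q_0, bbaba, Z) ⊢ (q_1, baba, XZ) ⊢ (q_0, aba, YXZ) ⊢ (q_1, ba, BBXZ) ⊢ (q_1, ba, YBXZ) ⊢ (q_0, a, BXZ) ⊢ (q_2, ε, XZ) ⊢ (q_0, ε, BXZ)
All input consumed in state q_0 with stack BXZ.

BXZ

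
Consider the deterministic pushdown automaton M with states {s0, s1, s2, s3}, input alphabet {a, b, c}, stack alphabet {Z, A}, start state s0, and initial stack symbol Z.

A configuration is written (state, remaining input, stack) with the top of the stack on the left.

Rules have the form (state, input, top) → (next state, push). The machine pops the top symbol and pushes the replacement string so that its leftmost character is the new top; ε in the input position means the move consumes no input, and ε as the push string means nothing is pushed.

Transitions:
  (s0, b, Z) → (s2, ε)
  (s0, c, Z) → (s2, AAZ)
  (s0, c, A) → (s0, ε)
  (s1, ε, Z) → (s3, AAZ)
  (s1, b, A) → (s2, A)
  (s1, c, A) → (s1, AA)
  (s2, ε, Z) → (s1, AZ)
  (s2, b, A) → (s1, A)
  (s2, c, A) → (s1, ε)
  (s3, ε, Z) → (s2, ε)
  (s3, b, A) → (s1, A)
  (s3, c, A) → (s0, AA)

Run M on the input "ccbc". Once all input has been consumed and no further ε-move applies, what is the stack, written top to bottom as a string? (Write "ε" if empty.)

AAZ

(s0, ccbc, Z)
  read c, top Z: go to s2, push AAZ → (s2, cbc, AAZ)
  read c, top A: go to s1, push ε → (s1, bc, AZ)
  read b, top A: go to s2, push A → (s2, c, AZ)
  read c, top A: go to s1, push ε → (s1, ε, Z)
  ε-move, top Z: go to s3, push AAZ → (s3, ε, AAZ)
All input consumed in state s3 with stack AAZ.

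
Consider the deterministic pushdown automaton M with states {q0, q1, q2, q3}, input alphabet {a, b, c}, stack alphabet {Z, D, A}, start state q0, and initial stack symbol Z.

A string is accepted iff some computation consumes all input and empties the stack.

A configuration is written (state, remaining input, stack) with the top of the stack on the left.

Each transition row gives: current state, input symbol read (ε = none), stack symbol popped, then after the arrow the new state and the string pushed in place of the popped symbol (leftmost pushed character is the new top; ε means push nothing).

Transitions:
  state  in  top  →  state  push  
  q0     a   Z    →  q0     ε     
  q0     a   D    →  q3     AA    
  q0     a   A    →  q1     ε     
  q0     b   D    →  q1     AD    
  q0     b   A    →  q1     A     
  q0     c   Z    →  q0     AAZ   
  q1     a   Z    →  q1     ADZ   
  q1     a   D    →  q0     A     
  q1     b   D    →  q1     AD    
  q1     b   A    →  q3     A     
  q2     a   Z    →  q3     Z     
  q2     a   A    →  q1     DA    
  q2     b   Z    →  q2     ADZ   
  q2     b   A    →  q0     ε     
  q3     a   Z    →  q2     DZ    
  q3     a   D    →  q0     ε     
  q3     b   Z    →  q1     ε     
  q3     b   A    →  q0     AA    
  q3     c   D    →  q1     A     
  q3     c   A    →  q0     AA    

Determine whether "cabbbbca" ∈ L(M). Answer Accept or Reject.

(q0, cabbbbca, Z)
  read c, top Z: go to q0, push AAZ → (q0, abbbbca, AAZ)
  read a, top A: go to q1, push ε → (q1, bbbbca, AZ)
  read b, top A: go to q3, push A → (q3, bbbca, AZ)
  read b, top A: go to q0, push AA → (q0, bbca, AAZ)
  read b, top A: go to q1, push A → (q1, bca, AAZ)
  read b, top A: go to q3, push A → (q3, ca, AAZ)
  read c, top A: go to q0, push AA → (q0, a, AAAZ)
  read a, top A: go to q1, push ε → (q1, ε, AAZ)
All input consumed; stack is AAZ, not empty, and no further ε-move applies.

Reject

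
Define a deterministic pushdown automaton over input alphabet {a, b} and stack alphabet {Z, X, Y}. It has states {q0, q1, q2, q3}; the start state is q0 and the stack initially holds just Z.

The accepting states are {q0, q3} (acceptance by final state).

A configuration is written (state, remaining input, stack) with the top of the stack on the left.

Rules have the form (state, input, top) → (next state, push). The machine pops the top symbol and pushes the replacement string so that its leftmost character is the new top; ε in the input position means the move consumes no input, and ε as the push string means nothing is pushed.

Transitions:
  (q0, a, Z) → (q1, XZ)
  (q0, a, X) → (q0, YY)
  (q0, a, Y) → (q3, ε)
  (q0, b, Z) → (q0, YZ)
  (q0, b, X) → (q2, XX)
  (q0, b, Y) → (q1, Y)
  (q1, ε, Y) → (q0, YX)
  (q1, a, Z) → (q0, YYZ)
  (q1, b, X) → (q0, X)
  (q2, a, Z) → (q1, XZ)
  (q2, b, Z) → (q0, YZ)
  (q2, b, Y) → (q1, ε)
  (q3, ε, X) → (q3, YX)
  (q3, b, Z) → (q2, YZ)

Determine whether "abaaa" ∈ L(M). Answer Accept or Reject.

(q0, abaaa, Z)
  read a, top Z: go to q1, push XZ → (q1, baaa, XZ)
  read b, top X: go to q0, push X → (q0, aaa, XZ)
  read a, top X: go to q0, push YY → (q0, aa, YYZ)
  read a, top Y: go to q3, push ε → (q3, a, YZ)
No transition applies at (q3, a, YZ); input not fully consumed.

Reject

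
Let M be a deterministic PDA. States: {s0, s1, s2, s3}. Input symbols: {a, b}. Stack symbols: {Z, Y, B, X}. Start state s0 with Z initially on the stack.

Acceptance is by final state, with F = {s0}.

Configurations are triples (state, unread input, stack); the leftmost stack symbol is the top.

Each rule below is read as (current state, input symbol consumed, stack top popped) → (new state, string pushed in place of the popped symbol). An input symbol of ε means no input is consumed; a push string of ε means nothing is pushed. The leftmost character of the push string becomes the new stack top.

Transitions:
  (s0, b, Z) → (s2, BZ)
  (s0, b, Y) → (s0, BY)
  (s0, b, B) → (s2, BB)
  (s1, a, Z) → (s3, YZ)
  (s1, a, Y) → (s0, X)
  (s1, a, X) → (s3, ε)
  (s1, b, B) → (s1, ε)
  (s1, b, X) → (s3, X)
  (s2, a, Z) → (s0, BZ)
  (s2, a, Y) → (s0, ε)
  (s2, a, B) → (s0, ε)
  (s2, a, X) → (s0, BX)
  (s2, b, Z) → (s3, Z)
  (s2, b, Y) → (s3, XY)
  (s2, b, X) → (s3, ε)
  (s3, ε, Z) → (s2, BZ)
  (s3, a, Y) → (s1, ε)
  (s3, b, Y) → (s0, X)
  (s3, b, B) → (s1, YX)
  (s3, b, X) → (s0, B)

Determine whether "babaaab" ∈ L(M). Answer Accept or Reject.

(s0, babaaab, Z) ⊢ (s2, abaaab, BZ) ⊢ (s0, baaab, Z) ⊢ (s2, aaab, BZ) ⊢ (s0, aab, Z)
No transition applies at (s0, aab, Z); input not fully consumed.

Reject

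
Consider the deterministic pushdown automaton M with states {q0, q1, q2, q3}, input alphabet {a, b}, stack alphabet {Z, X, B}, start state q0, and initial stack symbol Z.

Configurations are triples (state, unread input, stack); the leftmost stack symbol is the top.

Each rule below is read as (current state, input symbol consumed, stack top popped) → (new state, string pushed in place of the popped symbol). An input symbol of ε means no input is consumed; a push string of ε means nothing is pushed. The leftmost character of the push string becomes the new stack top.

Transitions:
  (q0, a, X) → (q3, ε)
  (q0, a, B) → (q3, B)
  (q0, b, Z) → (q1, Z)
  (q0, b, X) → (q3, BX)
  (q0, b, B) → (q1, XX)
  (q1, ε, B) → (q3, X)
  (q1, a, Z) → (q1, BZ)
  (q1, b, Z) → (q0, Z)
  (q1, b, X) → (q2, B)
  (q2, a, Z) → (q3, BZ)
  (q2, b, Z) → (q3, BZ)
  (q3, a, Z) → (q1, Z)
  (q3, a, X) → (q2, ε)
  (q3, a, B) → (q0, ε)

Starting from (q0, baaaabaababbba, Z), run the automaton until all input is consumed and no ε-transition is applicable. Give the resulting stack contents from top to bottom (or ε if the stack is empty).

(q0, baaaabaababbba, Z) ⊢ (q1, aaaabaababbba, Z) ⊢ (q1, aaabaababbba, BZ) ⊢ (q3, aaabaababbba, XZ) ⊢ (q2, aabaababbba, Z) ⊢ (q3, abaababbba, BZ) ⊢ (q0, baababbba, Z) ⊢ (q1, aababbba, Z) ⊢ (q1, ababbba, BZ) ⊢ (q3, ababbba, XZ) ⊢ (q2, babbba, Z) ⊢ (q3, abbba, BZ) ⊢ (q0, bbba, Z) ⊢ (q1, bba, Z) ⊢ (q0, ba, Z) ⊢ (q1, a, Z) ⊢ (q1, ε, BZ) ⊢ (q3, ε, XZ)
All input consumed in state q3 with stack XZ.

XZ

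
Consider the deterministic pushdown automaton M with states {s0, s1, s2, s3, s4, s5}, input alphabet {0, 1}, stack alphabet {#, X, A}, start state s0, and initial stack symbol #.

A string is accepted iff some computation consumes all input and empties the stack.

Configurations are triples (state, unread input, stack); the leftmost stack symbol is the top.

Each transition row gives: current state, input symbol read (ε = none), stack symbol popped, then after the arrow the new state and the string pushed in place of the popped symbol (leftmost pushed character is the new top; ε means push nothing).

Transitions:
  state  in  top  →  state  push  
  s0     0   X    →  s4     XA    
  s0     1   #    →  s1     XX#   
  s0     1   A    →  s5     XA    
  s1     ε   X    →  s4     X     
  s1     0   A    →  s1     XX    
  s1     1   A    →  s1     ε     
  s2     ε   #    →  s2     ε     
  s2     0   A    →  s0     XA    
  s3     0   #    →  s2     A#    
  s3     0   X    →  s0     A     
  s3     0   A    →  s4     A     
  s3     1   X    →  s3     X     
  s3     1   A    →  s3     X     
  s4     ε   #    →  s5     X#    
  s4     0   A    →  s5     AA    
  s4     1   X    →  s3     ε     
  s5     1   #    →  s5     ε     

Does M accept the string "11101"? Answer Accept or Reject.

(s0, 11101, #) ⊢ (s1, 1101, XX#) ⊢ (s4, 1101, XX#) ⊢ (s3, 101, X#) ⊢ (s3, 01, X#) ⊢ (s0, 1, A#) ⊢ (s5, ε, XA#)
All input consumed; stack is XA#, not empty, and no further ε-move applies.

Reject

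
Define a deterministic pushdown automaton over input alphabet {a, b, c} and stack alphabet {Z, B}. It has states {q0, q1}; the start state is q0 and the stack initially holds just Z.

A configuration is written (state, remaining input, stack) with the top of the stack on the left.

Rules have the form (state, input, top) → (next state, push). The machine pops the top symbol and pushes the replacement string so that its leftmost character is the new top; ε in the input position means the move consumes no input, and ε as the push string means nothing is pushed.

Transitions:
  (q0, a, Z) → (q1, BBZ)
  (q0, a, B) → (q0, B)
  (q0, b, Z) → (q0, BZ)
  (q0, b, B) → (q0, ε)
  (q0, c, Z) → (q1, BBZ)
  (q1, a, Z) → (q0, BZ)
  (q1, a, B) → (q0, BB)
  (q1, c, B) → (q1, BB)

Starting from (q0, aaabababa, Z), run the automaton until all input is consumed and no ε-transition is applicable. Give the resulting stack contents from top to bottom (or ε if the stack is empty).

BBZ

(q0, aaabababa, Z) ⊢ (q1, aabababa, BBZ) ⊢ (q0, abababa, BBBZ) ⊢ (q0, bababa, BBBZ) ⊢ (q0, ababa, BBZ) ⊢ (q0, baba, BBZ) ⊢ (q0, aba, BZ) ⊢ (q0, ba, BZ) ⊢ (q0, a, Z) ⊢ (q1, ε, BBZ)
All input consumed in state q1 with stack BBZ.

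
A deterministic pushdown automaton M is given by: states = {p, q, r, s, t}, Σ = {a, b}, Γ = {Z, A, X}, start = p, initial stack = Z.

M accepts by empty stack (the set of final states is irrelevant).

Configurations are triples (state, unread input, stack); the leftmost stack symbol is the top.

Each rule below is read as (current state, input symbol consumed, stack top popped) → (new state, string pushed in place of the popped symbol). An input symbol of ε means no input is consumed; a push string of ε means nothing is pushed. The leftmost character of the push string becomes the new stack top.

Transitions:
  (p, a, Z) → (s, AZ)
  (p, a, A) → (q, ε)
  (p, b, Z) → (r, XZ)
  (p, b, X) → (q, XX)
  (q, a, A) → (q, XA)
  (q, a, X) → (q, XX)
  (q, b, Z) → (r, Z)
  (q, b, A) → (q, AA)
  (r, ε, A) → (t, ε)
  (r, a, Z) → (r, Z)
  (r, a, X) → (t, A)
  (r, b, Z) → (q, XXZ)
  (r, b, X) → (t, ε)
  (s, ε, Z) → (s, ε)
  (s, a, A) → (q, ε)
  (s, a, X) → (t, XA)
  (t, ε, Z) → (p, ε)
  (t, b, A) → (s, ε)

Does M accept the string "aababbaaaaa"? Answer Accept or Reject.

Reject

(p, aababbaaaaa, Z)
  read a, top Z: go to s, push AZ → (s, ababbaaaaa, AZ)
  read a, top A: go to q, push ε → (q, babbaaaaa, Z)
  read b, top Z: go to r, push Z → (r, abbaaaaa, Z)
  read a, top Z: go to r, push Z → (r, bbaaaaa, Z)
  read b, top Z: go to q, push XXZ → (q, baaaaa, XXZ)
No transition applies at (q, baaaaa, XXZ); input not fully consumed.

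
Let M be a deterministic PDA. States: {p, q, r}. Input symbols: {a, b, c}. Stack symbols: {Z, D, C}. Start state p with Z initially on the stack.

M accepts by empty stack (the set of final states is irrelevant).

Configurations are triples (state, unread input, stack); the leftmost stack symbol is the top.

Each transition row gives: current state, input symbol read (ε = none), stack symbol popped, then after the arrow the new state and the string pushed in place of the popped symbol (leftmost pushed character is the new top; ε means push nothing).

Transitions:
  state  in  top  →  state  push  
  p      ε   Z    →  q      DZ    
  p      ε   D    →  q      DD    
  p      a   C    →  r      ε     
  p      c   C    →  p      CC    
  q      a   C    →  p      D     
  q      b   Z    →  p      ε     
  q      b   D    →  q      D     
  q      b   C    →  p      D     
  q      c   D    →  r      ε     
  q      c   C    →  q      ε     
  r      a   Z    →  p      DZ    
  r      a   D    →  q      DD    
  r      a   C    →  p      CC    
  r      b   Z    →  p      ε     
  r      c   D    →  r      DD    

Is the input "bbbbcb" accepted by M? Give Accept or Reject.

Accept

(p, bbbbcb, Z)
  ε-move, top Z: go to q, push DZ → (q, bbbbcb, DZ)
  read b, top D: go to q, push D → (q, bbbcb, DZ)
  read b, top D: go to q, push D → (q, bbcb, DZ)
  read b, top D: go to q, push D → (q, bcb, DZ)
  read b, top D: go to q, push D → (q, cb, DZ)
  read c, top D: go to r, push ε → (r, b, Z)
  read b, top Z: go to p, push ε → (p, ε, ε)
All input consumed and the stack is empty.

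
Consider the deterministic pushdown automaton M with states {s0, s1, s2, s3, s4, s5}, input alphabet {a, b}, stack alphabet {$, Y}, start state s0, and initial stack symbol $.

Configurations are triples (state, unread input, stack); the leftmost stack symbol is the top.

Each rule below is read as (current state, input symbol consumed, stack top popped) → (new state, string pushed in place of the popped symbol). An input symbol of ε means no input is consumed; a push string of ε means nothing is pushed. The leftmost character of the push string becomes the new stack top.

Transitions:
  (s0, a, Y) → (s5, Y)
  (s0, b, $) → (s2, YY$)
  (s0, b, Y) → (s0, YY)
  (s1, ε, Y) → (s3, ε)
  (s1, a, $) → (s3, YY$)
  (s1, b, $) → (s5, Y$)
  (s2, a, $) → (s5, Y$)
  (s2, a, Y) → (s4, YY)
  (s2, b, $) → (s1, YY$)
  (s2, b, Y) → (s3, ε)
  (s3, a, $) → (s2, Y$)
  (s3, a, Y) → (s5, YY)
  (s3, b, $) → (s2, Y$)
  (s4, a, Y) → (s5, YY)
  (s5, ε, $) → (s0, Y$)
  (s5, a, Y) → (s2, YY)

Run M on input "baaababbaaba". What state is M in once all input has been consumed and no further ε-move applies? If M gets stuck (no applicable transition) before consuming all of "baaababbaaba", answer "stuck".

stuck

(s0, baaababbaaba, $) ⊢ (s2, aaababbaaba, YY$) ⊢ (s4, aababbaaba, YYY$) ⊢ (s5, ababbaaba, YYYY$) ⊢ (s2, babbaaba, YYYYY$) ⊢ (s3, abbaaba, YYYY$) ⊢ (s5, bbaaba, YYYYY$)
No transition for (s5, b, top Y); M blocks with input bbaaba remaining.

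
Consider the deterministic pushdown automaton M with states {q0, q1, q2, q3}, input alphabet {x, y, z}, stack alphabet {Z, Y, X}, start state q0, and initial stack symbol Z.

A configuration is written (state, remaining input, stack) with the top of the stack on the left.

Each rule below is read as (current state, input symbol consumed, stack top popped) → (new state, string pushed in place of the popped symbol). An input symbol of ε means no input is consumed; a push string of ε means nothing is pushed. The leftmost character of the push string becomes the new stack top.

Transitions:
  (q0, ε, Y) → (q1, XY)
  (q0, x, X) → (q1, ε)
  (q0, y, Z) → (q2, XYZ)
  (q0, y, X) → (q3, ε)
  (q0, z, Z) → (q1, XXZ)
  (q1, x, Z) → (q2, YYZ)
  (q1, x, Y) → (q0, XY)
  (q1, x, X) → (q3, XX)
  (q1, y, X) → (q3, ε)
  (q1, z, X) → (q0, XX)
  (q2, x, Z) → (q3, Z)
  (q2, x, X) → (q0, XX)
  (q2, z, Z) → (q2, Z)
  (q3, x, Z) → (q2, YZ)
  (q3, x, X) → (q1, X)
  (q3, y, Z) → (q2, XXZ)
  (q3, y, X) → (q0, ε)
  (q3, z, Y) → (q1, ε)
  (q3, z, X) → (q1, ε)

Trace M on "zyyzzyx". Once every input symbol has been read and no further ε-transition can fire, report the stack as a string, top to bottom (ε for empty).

(q0, zyyzzyx, Z) ⊢ (q1, yyzzyx, XXZ) ⊢ (q3, yzzyx, XZ) ⊢ (q0, zzyx, Z) ⊢ (q1, zyx, XXZ) ⊢ (q0, yx, XXXZ) ⊢ (q3, x, XXZ) ⊢ (q1, ε, XXZ)
All input consumed in state q1 with stack XXZ.

XXZ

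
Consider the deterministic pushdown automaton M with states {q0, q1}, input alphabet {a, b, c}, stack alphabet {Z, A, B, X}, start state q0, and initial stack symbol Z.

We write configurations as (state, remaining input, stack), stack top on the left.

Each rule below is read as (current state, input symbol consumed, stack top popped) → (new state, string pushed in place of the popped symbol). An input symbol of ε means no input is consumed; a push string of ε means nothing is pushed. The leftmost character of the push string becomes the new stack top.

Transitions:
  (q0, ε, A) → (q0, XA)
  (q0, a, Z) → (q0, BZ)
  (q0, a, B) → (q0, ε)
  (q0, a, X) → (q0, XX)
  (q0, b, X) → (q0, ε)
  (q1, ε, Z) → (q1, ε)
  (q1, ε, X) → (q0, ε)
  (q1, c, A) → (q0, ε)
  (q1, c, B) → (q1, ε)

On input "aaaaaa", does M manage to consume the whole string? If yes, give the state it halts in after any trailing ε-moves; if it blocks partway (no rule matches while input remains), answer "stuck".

q0

(q0, aaaaaa, Z) ⊢ (q0, aaaaa, BZ) ⊢ (q0, aaaa, Z) ⊢ (q0, aaa, BZ) ⊢ (q0, aa, Z) ⊢ (q0, a, BZ) ⊢ (q0, ε, Z)
All input consumed; M is in state q0.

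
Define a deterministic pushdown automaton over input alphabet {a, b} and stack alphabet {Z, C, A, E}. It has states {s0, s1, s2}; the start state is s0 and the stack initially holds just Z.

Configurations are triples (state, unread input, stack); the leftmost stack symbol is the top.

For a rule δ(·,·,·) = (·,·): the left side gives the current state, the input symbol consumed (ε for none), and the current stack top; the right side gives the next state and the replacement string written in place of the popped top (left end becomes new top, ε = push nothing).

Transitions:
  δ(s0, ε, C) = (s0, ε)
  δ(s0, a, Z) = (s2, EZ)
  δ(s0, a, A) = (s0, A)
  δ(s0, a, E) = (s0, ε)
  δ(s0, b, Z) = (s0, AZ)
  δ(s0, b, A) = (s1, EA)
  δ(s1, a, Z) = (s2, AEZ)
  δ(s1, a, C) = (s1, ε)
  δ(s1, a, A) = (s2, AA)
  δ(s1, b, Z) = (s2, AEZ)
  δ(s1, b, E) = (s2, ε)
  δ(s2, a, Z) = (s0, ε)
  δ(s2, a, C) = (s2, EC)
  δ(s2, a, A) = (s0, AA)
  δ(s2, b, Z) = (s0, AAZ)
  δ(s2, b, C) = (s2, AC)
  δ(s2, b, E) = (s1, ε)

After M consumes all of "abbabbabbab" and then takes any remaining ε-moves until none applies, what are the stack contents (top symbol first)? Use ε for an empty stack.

(s0, abbabbabbab, Z) ⊢ (s2, bbabbabbab, EZ) ⊢ (s1, babbabbab, Z) ⊢ (s2, abbabbab, AEZ) ⊢ (s0, bbabbab, AAEZ) ⊢ (s1, babbab, EAAEZ) ⊢ (s2, abbab, AAEZ) ⊢ (s0, bbab, AAAEZ) ⊢ (s1, bab, EAAAEZ) ⊢ (s2, ab, AAAEZ) ⊢ (s0, b, AAAAEZ) ⊢ (s1, ε, EAAAAEZ)
All input consumed in state s1 with stack EAAAAEZ.

EAAAAEZ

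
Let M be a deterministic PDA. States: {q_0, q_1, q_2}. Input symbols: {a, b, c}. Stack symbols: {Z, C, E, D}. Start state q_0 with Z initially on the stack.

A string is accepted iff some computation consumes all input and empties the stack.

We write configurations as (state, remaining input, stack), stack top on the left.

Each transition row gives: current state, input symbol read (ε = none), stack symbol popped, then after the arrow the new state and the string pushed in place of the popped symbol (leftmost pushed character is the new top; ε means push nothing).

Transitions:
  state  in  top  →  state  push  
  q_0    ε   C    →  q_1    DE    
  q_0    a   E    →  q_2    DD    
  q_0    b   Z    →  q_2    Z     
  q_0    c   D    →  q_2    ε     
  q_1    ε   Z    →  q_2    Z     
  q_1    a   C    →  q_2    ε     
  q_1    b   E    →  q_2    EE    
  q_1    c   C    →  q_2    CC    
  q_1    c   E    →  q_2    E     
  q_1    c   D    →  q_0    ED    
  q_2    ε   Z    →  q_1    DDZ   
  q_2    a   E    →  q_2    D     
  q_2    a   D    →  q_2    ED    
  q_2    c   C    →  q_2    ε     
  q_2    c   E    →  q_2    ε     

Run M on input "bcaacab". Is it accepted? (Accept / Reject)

(q_0, bcaacab, Z)
  read b, top Z: go to q_2, push Z → (q_2, caacab, Z)
  ε-move, top Z: go to q_1, push DDZ → (q_1, caacab, DDZ)
  read c, top D: go to q_0, push ED → (q_0, aacab, EDDZ)
  read a, top E: go to q_2, push DD → (q_2, acab, DDDDZ)
  read a, top D: go to q_2, push ED → (q_2, cab, EDDDDZ)
  read c, top E: go to q_2, push ε → (q_2, ab, DDDDZ)
  read a, top D: go to q_2, push ED → (q_2, b, EDDDDZ)
No transition applies at (q_2, b, EDDDDZ); input not fully consumed.

Reject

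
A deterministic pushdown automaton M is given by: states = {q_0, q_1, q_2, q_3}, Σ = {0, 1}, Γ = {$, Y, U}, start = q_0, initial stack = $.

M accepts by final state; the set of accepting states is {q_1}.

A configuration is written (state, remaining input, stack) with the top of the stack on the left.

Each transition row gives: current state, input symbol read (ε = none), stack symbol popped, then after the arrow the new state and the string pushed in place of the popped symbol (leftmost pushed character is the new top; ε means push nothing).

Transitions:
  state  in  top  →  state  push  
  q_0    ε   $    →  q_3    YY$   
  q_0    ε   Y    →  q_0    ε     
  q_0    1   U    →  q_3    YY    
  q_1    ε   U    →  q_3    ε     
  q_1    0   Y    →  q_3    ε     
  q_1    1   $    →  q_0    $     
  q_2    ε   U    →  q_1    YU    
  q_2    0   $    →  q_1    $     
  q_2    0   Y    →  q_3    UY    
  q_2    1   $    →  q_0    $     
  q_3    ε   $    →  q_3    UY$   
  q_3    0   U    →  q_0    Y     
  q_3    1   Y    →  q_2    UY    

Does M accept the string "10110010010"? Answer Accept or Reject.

(q_0, 10110010010, $)
  ε-move, top $: go to q_3, push YY$ → (q_3, 10110010010, YY$)
  read 1, top Y: go to q_2, push UY → (q_2, 0110010010, UYY$)
  ε-move, top U: go to q_1, push YU → (q_1, 0110010010, YUYY$)
  read 0, top Y: go to q_3, push ε → (q_3, 110010010, UYY$)
No transition applies at (q_3, 110010010, UYY$); input not fully consumed.

Reject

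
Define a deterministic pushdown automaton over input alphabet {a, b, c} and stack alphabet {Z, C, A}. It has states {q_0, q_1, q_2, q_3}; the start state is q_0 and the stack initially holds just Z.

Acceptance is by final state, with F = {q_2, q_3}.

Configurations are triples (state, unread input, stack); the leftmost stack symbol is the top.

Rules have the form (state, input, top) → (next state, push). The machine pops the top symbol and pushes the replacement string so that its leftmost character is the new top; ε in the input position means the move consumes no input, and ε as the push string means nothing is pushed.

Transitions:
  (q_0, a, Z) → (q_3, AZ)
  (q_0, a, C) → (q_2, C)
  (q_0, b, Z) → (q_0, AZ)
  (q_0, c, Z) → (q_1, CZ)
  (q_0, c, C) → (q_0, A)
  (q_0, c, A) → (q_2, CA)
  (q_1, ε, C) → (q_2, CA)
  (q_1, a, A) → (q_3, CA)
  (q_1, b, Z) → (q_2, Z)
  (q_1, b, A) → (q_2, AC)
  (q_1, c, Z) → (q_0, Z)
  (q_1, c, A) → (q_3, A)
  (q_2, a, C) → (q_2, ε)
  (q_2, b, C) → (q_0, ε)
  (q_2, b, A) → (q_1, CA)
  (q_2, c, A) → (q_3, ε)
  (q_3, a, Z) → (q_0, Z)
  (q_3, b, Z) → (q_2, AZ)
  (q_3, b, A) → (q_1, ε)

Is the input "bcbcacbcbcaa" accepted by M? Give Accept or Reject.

(q_0, bcbcacbcbcaa, Z) ⊢ (q_0, cbcacbcbcaa, AZ) ⊢ (q_2, bcacbcbcaa, CAZ) ⊢ (q_0, cacbcbcaa, AZ) ⊢ (q_2, acbcbcaa, CAZ) ⊢ (q_2, cbcbcaa, AZ) ⊢ (q_3, bcbcaa, Z) ⊢ (q_2, cbcaa, AZ) ⊢ (q_3, bcaa, Z) ⊢ (q_2, caa, AZ) ⊢ (q_3, aa, Z) ⊢ (q_0, a, Z) ⊢ (q_3, ε, AZ)
All input consumed; state q_3 ∈ F.

Accept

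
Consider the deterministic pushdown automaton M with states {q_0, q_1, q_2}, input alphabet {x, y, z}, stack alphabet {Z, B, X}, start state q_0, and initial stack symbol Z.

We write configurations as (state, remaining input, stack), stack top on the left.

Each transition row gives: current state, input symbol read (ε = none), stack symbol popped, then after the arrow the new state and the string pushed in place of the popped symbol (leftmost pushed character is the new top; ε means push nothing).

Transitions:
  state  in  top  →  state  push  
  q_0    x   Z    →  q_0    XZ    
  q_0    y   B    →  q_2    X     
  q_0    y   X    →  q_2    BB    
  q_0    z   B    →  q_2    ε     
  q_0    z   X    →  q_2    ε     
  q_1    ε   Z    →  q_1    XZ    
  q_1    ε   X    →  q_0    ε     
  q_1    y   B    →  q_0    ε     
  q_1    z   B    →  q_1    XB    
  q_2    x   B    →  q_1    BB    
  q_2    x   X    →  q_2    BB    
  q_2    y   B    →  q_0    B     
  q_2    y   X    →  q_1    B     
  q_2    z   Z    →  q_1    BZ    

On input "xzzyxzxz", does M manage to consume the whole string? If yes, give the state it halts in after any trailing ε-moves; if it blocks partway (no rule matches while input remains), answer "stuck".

stuck

(q_0, xzzyxzxz, Z) ⊢ (q_0, zzyxzxz, XZ) ⊢ (q_2, zyxzxz, Z) ⊢ (q_1, yxzxz, BZ) ⊢ (q_0, xzxz, Z) ⊢ (q_0, zxz, XZ) ⊢ (q_2, xz, Z)
No transition for (q_2, x, top Z); M blocks with input xz remaining.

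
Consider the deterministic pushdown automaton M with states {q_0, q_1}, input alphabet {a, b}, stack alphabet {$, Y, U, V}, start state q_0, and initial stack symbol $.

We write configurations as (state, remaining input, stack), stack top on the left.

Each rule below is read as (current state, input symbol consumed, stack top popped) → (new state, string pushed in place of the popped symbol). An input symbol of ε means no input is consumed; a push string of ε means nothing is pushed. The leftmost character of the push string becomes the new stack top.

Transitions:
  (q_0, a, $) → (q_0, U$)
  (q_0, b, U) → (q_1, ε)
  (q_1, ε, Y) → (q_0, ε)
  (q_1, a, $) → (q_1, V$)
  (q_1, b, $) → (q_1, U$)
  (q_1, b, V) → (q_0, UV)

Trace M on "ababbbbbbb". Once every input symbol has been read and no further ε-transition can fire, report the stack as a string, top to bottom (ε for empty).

UV$

(q_0, ababbbbbbb, $) ⊢ (q_0, babbbbbbb, U$) ⊢ (q_1, abbbbbbb, $) ⊢ (q_1, bbbbbbb, V$) ⊢ (q_0, bbbbbb, UV$) ⊢ (q_1, bbbbb, V$) ⊢ (q_0, bbbb, UV$) ⊢ (q_1, bbb, V$) ⊢ (q_0, bb, UV$) ⊢ (q_1, b, V$) ⊢ (q_0, ε, UV$)
All input consumed in state q_0 with stack UV$.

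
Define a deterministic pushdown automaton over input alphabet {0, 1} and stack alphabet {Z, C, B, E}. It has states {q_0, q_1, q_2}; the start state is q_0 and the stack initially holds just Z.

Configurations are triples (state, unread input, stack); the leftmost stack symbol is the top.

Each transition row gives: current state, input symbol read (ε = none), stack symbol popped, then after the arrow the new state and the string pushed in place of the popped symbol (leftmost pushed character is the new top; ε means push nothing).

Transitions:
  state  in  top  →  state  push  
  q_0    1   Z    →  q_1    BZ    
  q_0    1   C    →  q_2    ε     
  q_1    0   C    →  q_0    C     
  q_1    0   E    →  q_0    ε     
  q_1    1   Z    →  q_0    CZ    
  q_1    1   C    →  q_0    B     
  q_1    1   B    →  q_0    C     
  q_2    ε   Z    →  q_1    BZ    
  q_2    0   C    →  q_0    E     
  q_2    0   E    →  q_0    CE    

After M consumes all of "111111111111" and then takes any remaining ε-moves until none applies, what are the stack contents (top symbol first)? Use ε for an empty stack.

CZ

(q_0, 111111111111, Z)
  read 1, top Z: go to q_1, push BZ → (q_1, 11111111111, BZ)
  read 1, top B: go to q_0, push C → (q_0, 1111111111, CZ)
  read 1, top C: go to q_2, push ε → (q_2, 111111111, Z)
  ε-move, top Z: go to q_1, push BZ → (q_1, 111111111, BZ)
  read 1, top B: go to q_0, push C → (q_0, 11111111, CZ)
  read 1, top C: go to q_2, push ε → (q_2, 1111111, Z)
  ε-move, top Z: go to q_1, push BZ → (q_1, 1111111, BZ)
  read 1, top B: go to q_0, push C → (q_0, 111111, CZ)
  read 1, top C: go to q_2, push ε → (q_2, 11111, Z)
  ε-move, top Z: go to q_1, push BZ → (q_1, 11111, BZ)
  read 1, top B: go to q_0, push C → (q_0, 1111, CZ)
  read 1, top C: go to q_2, push ε → (q_2, 111, Z)
  ε-move, top Z: go to q_1, push BZ → (q_1, 111, BZ)
  read 1, top B: go to q_0, push C → (q_0, 11, CZ)
  read 1, top C: go to q_2, push ε → (q_2, 1, Z)
  ε-move, top Z: go to q_1, push BZ → (q_1, 1, BZ)
  read 1, top B: go to q_0, push C → (q_0, ε, CZ)
All input consumed in state q_0 with stack CZ.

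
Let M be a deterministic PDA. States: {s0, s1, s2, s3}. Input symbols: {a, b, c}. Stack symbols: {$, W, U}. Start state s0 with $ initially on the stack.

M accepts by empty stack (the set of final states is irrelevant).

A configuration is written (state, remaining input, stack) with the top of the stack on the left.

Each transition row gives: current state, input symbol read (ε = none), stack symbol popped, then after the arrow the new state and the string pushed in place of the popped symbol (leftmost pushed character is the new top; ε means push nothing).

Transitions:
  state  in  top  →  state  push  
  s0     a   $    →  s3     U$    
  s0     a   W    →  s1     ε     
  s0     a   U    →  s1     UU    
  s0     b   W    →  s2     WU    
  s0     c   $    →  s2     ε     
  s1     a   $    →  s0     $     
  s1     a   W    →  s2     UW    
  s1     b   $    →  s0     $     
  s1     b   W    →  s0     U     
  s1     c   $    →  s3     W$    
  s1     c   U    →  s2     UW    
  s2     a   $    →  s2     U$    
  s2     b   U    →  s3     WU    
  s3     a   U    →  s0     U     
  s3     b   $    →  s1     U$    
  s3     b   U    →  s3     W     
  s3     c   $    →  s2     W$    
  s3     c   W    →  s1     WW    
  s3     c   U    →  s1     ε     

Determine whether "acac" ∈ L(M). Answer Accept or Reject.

(s0, acac, $)
  read a, top $: go to s3, push U$ → (s3, cac, U$)
  read c, top U: go to s1, push ε → (s1, ac, $)
  read a, top $: go to s0, push $ → (s0, c, $)
  read c, top $: go to s2, push ε → (s2, ε, ε)
All input consumed and the stack is empty.

Accept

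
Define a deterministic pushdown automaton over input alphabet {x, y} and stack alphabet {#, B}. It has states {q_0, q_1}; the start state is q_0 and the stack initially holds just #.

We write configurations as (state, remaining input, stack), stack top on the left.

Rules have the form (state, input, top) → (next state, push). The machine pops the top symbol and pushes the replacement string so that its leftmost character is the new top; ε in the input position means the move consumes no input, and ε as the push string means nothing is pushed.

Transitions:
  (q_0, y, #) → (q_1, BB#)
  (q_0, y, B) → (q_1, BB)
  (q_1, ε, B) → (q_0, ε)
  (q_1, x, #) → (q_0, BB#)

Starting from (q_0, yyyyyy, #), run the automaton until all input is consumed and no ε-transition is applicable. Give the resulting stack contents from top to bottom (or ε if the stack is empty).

B#

(q_0, yyyyyy, #) ⊢ (q_1, yyyyy, BB#) ⊢ (q_0, yyyyy, B#) ⊢ (q_1, yyyy, BB#) ⊢ (q_0, yyyy, B#) ⊢ (q_1, yyy, BB#) ⊢ (q_0, yyy, B#) ⊢ (q_1, yy, BB#) ⊢ (q_0, yy, B#) ⊢ (q_1, y, BB#) ⊢ (q_0, y, B#) ⊢ (q_1, ε, BB#) ⊢ (q_0, ε, B#)
All input consumed in state q_0 with stack B#.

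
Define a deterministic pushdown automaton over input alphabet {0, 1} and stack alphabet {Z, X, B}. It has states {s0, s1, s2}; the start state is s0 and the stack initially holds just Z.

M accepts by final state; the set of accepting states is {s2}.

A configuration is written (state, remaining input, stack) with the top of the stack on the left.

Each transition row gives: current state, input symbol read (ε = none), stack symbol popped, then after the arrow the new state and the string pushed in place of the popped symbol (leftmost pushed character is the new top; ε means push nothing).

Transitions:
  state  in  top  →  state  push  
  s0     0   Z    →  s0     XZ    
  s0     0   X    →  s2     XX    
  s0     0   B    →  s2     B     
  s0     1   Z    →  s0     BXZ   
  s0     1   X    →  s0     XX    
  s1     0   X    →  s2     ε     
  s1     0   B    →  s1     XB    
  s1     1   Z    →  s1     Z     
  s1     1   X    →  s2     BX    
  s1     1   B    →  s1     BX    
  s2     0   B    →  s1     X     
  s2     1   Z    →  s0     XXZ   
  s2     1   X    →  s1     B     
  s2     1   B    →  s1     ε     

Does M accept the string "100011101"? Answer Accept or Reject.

(s0, 100011101, Z)
  read 1, top Z: go to s0, push BXZ → (s0, 00011101, BXZ)
  read 0, top B: go to s2, push B → (s2, 0011101, BXZ)
  read 0, top B: go to s1, push X → (s1, 011101, XXZ)
  read 0, top X: go to s2, push ε → (s2, 11101, XZ)
  read 1, top X: go to s1, push B → (s1, 1101, BZ)
  read 1, top B: go to s1, push BX → (s1, 101, BXZ)
  read 1, top B: go to s1, push BX → (s1, 01, BXXZ)
  read 0, top B: go to s1, push XB → (s1, 1, XBXXZ)
  read 1, top X: go to s2, push BX → (s2, ε, BXBXXZ)
All input consumed; state s2 ∈ F.

Accept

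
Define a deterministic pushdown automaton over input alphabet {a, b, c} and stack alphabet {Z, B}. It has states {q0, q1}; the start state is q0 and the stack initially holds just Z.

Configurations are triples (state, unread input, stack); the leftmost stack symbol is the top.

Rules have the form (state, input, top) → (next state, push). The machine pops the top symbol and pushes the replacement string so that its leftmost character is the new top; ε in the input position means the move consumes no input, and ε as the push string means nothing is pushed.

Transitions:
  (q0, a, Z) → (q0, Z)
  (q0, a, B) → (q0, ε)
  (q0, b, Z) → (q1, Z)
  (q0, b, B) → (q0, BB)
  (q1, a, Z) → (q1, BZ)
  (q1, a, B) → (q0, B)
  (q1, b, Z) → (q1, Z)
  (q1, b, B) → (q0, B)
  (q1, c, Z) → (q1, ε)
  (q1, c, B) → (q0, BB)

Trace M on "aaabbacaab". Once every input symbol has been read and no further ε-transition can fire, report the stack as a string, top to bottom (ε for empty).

(q0, aaabbacaab, Z)
  read a, top Z: go to q0, push Z → (q0, aabbacaab, Z)
  read a, top Z: go to q0, push Z → (q0, abbacaab, Z)
  read a, top Z: go to q0, push Z → (q0, bbacaab, Z)
  read b, top Z: go to q1, push Z → (q1, bacaab, Z)
  read b, top Z: go to q1, push Z → (q1, acaab, Z)
  read a, top Z: go to q1, push BZ → (q1, caab, BZ)
  read c, top B: go to q0, push BB → (q0, aab, BBZ)
  read a, top B: go to q0, push ε → (q0, ab, BZ)
  read a, top B: go to q0, push ε → (q0, b, Z)
  read b, top Z: go to q1, push Z → (q1, ε, Z)
All input consumed in state q1 with stack Z.

Z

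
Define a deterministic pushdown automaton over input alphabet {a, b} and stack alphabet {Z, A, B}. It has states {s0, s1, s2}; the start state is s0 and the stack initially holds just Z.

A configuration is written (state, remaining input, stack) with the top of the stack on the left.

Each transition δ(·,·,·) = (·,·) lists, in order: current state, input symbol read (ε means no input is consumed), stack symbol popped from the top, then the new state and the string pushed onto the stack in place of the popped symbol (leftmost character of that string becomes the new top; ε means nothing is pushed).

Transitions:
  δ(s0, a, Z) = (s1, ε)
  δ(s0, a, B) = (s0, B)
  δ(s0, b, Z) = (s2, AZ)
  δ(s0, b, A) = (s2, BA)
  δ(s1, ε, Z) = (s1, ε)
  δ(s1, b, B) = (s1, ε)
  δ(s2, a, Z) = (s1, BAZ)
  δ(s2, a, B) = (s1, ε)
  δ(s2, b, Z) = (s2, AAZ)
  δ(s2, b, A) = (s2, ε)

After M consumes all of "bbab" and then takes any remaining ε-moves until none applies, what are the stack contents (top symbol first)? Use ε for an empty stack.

AZ

(s0, bbab, Z)
  read b, top Z: go to s2, push AZ → (s2, bab, AZ)
  read b, top A: go to s2, push ε → (s2, ab, Z)
  read a, top Z: go to s1, push BAZ → (s1, b, BAZ)
  read b, top B: go to s1, push ε → (s1, ε, AZ)
All input consumed in state s1 with stack AZ.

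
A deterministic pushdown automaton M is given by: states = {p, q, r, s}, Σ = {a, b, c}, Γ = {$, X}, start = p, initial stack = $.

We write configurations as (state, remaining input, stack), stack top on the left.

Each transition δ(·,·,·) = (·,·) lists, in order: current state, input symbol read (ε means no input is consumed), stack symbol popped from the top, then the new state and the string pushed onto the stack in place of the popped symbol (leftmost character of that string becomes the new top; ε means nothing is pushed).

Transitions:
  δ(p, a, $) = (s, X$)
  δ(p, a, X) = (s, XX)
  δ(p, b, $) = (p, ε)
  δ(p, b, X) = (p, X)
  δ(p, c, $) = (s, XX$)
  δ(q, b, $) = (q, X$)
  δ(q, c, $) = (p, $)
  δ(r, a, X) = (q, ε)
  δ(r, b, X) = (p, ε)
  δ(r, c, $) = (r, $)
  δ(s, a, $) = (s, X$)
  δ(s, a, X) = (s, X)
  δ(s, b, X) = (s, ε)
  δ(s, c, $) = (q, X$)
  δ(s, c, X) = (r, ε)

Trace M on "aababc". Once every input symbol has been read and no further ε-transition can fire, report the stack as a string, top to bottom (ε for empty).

(p, aababc, $)
  read a, top $: go to s, push X$ → (s, ababc, X$)
  read a, top X: go to s, push X → (s, babc, X$)
  read b, top X: go to s, push ε → (s, abc, $)
  read a, top $: go to s, push X$ → (s, bc, X$)
  read b, top X: go to s, push ε → (s, c, $)
  read c, top $: go to q, push X$ → (q, ε, X$)
All input consumed in state q with stack X$.

X$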